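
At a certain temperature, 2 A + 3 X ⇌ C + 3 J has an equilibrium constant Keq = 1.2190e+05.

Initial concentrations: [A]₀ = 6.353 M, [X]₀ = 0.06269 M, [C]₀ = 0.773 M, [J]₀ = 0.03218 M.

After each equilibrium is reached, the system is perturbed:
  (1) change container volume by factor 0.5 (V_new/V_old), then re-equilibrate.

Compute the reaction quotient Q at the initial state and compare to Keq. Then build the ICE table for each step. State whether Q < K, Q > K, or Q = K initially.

Q₀ = 0.002591; Q < K (proceeds forward)

Q₀ = 0.002591 vs Keq = 1.2190e+05 ⇒ Q<K, forward
Step 1:
                    A           X           C           J
  I             6.353     0.06269       0.773     0.03218
  C          -0.04145    -0.06217     0.02072     0.06217
  E             6.312  5.1589e-04      0.7937     0.09435
  solve Keq expr → x = 0.02072; check Q = 1.2190e+05
Then change container volume by factor 0.5 (V_new/V_old).
Step 2:
                    A           X           C           J
  I             12.62    0.001032       1.587      0.1887
  C       -1.4128e-04 -2.1192e-04  7.0640e-05  2.1192e-04
  E             12.62  8.1987e-04       1.588      0.1889
  solve Keq expr → x = 7.0640e-05; check Q = 1.2190e+05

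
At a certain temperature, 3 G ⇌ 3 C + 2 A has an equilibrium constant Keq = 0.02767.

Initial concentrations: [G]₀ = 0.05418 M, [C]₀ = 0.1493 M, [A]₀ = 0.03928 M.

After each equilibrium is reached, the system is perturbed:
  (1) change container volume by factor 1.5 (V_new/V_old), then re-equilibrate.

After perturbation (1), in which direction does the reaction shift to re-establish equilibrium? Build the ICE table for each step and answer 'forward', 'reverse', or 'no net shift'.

Direction: forward

Q₀ = 0.03229 vs Keq = 0.02767 ⇒ Q>K, reverse
Step 1:
                  G         C         A
  init      0.05418    0.1493   0.03928
  Δ        0.001413 -0.001413 -9.4171e-04
  eq        0.05559    0.1479   0.03834
  solve Keq expr → x = -4.7086e-04; check Q = 0.02767
Then change container volume by factor 1.5 (V_new/V_old).
Step 2:
                  G         C         A
  init      0.03706   0.09859   0.02556
  Δ       -0.004897  0.004897  0.003264
  eq        0.03217    0.1035   0.02882
  solve Keq expr → x = 0.001632; check Q = 0.02767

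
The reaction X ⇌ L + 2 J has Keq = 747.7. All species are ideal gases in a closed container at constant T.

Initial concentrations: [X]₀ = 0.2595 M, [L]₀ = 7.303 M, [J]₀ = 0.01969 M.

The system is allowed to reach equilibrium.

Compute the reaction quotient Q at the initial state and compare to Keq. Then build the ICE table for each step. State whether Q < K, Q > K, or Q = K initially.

Q₀ = 0.01091; Q < K (proceeds forward)

Q₀ = 0.01091 vs Keq = 747.7 ⇒ Q<K, forward
Step 1:
                  X         L         J
  I          0.2595     7.303   0.01969
  C         -0.2566    0.2566    0.5133
  E        0.002872      7.56    0.5329
  solve Keq expr → x = 0.2566; check Q = 747.7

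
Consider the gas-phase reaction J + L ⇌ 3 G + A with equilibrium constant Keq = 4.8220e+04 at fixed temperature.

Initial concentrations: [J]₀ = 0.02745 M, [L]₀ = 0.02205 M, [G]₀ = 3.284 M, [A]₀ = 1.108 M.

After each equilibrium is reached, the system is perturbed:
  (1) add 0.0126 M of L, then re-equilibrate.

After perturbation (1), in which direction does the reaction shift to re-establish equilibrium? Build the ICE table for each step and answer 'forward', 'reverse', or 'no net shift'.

Q₀ = 6.4833e+04 vs Keq = 4.8220e+04 ⇒ Q>K, reverse
Step 1:
                   J          L          G          A
  I          0.02745    0.02205      3.284      1.108
  C         0.003713   0.003713   -0.01114  -0.003713
  E          0.03116    0.02576      3.273      1.104
  solve Keq expr → x = -0.003713; check Q = 4.8220e+04
Then add 0.0126 M of L.
Step 2:
                   J          L          G          A
  I          0.03116    0.03836      3.273      1.104
  C        -0.005897  -0.005897    0.01769   0.005897
  E          0.02527    0.03247      3.291       1.11
  solve Keq expr → x = 0.005897; check Q = 4.8220e+04

Direction: forward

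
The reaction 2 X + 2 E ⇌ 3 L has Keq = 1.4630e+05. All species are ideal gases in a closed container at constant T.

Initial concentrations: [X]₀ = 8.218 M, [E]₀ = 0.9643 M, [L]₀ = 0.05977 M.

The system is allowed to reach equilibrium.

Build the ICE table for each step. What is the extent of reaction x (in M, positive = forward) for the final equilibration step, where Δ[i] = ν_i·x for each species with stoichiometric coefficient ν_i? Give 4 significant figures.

x = 0.4818 M

Q₀ = 3.4001e-06 vs Keq = 1.4630e+05 ⇒ Q<K, forward
Step 1:
                  X         E         L
  I           8.218    0.9643   0.05977
  C         -0.9636   -0.9636     1.445
  E           7.254 6.6555e-04     1.505
  solve Keq expr → x = 0.4818; check Q = 1.4630e+05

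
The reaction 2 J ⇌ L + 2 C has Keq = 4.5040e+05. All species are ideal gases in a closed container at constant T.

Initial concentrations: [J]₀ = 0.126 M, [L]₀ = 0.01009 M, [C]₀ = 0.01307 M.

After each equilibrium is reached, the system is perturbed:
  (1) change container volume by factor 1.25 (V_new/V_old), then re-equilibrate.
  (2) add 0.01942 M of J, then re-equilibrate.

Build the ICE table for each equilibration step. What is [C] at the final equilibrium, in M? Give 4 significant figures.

Q₀ = 1.0857e-04 vs Keq = 4.5040e+05 ⇒ Q<K, forward
Step 1:
                    J           L           C
  I             0.126     0.01009     0.01307
  C           -0.1259     0.06297      0.1259
  E        5.5989e-05     0.07306       0.139
  solve Keq expr → x = 0.06297; check Q = 4.5040e+05
Then change container volume by factor 1.25 (V_new/V_old).
Step 2:
                    J           L           C
  I        4.4791e-05     0.05845      0.1112
  C       -4.7262e-06  2.3631e-06  4.7262e-06
  E        4.0065e-05     0.05845      0.1112
  solve Keq expr → x = 2.3631e-06; check Q = 4.5040e+05
Then add 0.01942 M of J.
Step 3:
                    J           L           C
  I           0.01946     0.05845      0.1112
  C          -0.01941    0.009705     0.01941
  E        5.0814e-05     0.06816      0.1306
  solve Keq expr → x = 0.009705; check Q = 4.5040e+05

[C]_eq = 0.1306 M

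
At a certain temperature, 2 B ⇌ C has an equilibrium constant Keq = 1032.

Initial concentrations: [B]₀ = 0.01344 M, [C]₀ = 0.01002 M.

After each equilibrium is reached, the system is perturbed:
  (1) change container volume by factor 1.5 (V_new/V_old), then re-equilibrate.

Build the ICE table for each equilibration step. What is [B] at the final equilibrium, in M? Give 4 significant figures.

Q₀ = 55.47 vs Keq = 1032 ⇒ Q<K, forward
Step 1:
                    B           C
  init        0.01344     0.01002
  Δ         -0.009647    0.004824
  eq         0.003793     0.01484
  solve Keq expr → x = 0.004824; check Q = 1032
Then change container volume by factor 1.5 (V_new/V_old).
Step 2:
                    B           C
  init       0.002528    0.009896
  Δ        5.2675e-04 -2.6338e-04
  eq         0.003055    0.009632
  solve Keq expr → x = -2.6338e-04; check Q = 1032

[B]_eq = 0.003055 M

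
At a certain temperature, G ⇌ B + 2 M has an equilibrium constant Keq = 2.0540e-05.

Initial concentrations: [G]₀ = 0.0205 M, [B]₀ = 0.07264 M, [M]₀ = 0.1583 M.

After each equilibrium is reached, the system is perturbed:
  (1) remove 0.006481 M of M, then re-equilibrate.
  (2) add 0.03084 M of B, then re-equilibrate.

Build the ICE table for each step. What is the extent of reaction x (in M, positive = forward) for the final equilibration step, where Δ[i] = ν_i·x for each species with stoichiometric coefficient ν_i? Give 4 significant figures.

Q₀ = 0.08879 vs Keq = 2.0540e-05 ⇒ Q>K, reverse
Step 1:
                   G          B          M
  Initial     0.0205    0.07264     0.1583
  Change     0.06856   -0.06856    -0.1371
  Equil      0.08906   0.004079    0.02118
  solve Keq expr → x = -0.06856; check Q = 2.0540e-05
Then remove 0.006481 M of M.
Step 2:
                   G          B          M
  Initial    0.08906   0.004079     0.0147
  Change    -0.00157    0.00157    0.00314
  Equil      0.08749   0.005649    0.01784
  solve Keq expr → x = 0.00157; check Q = 2.0540e-05
Then add 0.03084 M of B.
Step 3:
                   G          B          M
  Initial    0.08749    0.03649    0.01784
  Change    0.005032  -0.005032   -0.01006
  Equil      0.09252    0.03146   0.007773
  solve Keq expr → x = -0.005032; check Q = 2.0540e-05

x = -0.005032 M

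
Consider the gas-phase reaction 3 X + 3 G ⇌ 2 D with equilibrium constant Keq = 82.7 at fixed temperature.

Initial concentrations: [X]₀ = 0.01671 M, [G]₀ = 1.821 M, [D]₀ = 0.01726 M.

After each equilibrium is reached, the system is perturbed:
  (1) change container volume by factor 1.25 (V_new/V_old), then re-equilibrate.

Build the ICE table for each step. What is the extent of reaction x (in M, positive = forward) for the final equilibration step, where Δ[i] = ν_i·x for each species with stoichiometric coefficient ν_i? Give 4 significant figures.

Q₀ = 10.57 vs Keq = 82.7 ⇒ Q<K, forward
Step 1:
                    X           G           D
  I           0.01671       1.821     0.01726
  C         -0.006832   -0.006832    0.004555
  E          0.009878       1.814     0.02181
  solve Keq expr → x = 0.002277; check Q = 82.7
Then change container volume by factor 1.25 (V_new/V_old).
Step 2:
                    X           G           D
  I          0.007902       1.451     0.01745
  C          0.002136    0.002136   -0.001424
  E           0.01004       1.453     0.01603
  solve Keq expr → x = -7.1213e-04; check Q = 82.7

x = -7.1213e-04 M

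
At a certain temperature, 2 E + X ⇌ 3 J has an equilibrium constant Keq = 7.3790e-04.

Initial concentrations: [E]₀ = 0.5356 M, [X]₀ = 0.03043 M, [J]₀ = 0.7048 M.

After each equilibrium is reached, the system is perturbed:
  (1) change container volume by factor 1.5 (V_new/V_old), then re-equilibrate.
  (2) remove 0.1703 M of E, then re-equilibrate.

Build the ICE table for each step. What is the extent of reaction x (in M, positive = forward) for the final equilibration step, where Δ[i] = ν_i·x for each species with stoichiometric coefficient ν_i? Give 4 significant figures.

Q₀ = 40.11 vs Keq = 7.3790e-04 ⇒ Q>K, reverse
Step 1:
                  E         X         J
  I          0.5356   0.03043    0.7048
  C          0.4329    0.2164   -0.6493
  E          0.9685    0.2469   0.05549
  solve Keq expr → x = -0.2164; check Q = 7.3790e-04
Then change container volume by factor 1.5 (V_new/V_old).
Step 2:
                  E         X         J
  I          0.6456    0.1646   0.03699
  C               0         0         0
  E          0.6456    0.1646   0.03699
  solve Keq expr → x = 0; check Q = 7.3790e-04
Then remove 0.1703 M of E.
Step 3:
                  E         X         J
  I          0.4753    0.1646   0.03699
  C        0.004343  0.002171 -0.006514
  E          0.4797    0.1667   0.03048
  solve Keq expr → x = -0.002171; check Q = 7.3790e-04

x = -0.002171 M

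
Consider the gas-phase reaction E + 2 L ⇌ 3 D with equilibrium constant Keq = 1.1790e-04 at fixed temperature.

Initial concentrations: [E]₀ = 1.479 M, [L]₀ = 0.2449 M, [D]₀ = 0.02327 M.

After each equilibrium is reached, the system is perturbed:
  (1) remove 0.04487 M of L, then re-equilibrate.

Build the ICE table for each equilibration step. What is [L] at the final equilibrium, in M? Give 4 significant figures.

Q₀ = 1.4205e-04 vs Keq = 1.1790e-04 ⇒ Q>K, reverse
Step 1:
                   E          L          D
  I            1.479     0.2449    0.02327
  C       4.4862e-04 8.9724e-04  -0.001346
  E            1.479     0.2458    0.02192
  solve Keq expr → x = -4.4862e-04; check Q = 1.1790e-04
Then remove 0.04487 M of L.
Step 2:
                   E          L          D
  I            1.479     0.2009    0.02192
  C       8.8036e-04   0.001761  -0.002641
  E             1.48     0.2027    0.01928
  solve Keq expr → x = -8.8036e-04; check Q = 1.1790e-04

[L]_eq = 0.2027 M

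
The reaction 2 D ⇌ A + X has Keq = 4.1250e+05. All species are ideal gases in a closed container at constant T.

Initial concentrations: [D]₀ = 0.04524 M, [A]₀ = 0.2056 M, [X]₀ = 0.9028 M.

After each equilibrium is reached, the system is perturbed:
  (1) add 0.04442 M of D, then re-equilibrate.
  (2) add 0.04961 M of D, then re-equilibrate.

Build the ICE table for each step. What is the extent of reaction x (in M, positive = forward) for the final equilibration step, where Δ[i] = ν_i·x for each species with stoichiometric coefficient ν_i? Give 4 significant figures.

Q₀ = 90.69 vs Keq = 4.1250e+05 ⇒ Q<K, forward
Step 1:
                  D         A         X
  init      0.04524    0.2056    0.9028
  Δ        -0.04453   0.02226   0.02226
  eq      7.1484e-04    0.2279    0.9251
  solve Keq expr → x = 0.02226; check Q = 4.1250e+05
Then add 0.04442 M of D.
Step 2:
                  D         A         X
  init      0.04513    0.2279    0.9251
  Δ        -0.04438   0.02219   0.02219
  eq      7.5777e-04    0.2501    0.9473
  solve Keq expr → x = 0.02219; check Q = 4.1250e+05
Then add 0.04961 M of D.
Step 3:
                  D         A         X
  init      0.05037    0.2501    0.9473
  Δ        -0.04956   0.02478   0.02478
  eq      8.0475e-04    0.2748     0.972
  solve Keq expr → x = 0.02478; check Q = 4.1250e+05

x = 0.02478 M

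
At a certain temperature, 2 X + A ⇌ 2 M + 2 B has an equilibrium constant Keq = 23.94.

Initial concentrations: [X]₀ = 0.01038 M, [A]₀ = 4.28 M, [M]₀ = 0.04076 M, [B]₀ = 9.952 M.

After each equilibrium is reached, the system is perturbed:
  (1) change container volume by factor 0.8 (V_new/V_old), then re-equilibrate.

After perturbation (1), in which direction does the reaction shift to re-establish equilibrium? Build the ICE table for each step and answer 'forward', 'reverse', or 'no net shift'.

Direction: reverse

Q₀ = 356.8 vs Keq = 23.94 ⇒ Q>K, reverse
Step 1:
                  X         A         M         B
  I         0.01038      4.28   0.04076     9.952
  C         0.01494  0.007471  -0.01494  -0.01494
  E         0.02532     4.287   0.02582     9.937
  solve Keq expr → x = -0.007471; check Q = 23.94
Then change container volume by factor 0.8 (V_new/V_old).
Step 2:
                  X         A         M         B
  I         0.03165     5.359   0.03227     12.42
  C        0.001778 8.8920e-04 -0.001778 -0.001778
  E         0.03343      5.36   0.03049     12.42
  solve Keq expr → x = -8.8920e-04; check Q = 23.94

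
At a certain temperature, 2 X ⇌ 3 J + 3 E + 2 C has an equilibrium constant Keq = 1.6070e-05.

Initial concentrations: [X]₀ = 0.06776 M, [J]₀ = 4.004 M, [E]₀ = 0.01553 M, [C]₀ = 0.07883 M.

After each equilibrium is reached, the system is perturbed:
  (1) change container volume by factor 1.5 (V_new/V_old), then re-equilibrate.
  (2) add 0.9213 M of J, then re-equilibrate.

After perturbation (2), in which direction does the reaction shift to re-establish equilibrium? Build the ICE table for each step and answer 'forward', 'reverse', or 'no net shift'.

Direction: reverse

Q₀ = 3.2541e-04 vs Keq = 1.6070e-05 ⇒ Q>K, reverse
Step 1:
                  X         J         E         C
  init      0.06776     4.004   0.01553   0.07883
  Δ        0.006099 -0.009148 -0.009148 -0.006099
  eq        0.07386     3.995  0.006382   0.07273
  solve Keq expr → x = -0.003049; check Q = 1.6070e-05
Then change container volume by factor 1.5 (V_new/V_old).
Step 2:
                  X         J         E         C
  init      0.04924     2.663  0.004255   0.04849
  Δ       -0.003029  0.004543  0.004543  0.003029
  eq        0.04621     2.668  0.008798   0.05152
  solve Keq expr → x = 0.001514; check Q = 1.6070e-05
Then add 0.9213 M of J.
Step 3:
                  X         J         E         C
  init      0.04621     3.589  0.008798   0.05152
  Δ         0.00134 -0.002011 -0.002011  -0.00134
  eq        0.04755     3.587  0.006787   0.05018
  solve Keq expr → x = -6.7019e-04; check Q = 1.6070e-05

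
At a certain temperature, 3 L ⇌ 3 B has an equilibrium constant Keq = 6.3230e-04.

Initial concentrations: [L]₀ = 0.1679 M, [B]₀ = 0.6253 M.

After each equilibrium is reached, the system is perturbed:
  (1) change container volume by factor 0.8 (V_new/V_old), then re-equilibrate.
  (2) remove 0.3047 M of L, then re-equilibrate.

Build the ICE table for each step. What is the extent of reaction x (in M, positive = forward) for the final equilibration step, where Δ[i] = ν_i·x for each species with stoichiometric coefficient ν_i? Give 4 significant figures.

x = -0.008028 M

Q₀ = 51.66 vs Keq = 6.3230e-04 ⇒ Q>K, reverse
Step 1:
                   L          B
  Initial     0.1679     0.6253
  Change      0.5626    -0.5626
  Equil       0.7305     0.0627
  solve Keq expr → x = -0.1875; check Q = 6.3230e-04
Then change container volume by factor 0.8 (V_new/V_old).
Step 2:
                   L          B
  Initial     0.9131    0.07837
  Change           0          0
  Equil       0.9131    0.07837
  solve Keq expr → x = 0; check Q = 6.3230e-04
Then remove 0.3047 M of L.
Step 3:
                   L          B
  Initial     0.6084    0.07837
  Change     0.02409   -0.02409
  Equil       0.6325    0.05429
  solve Keq expr → x = -0.008028; check Q = 6.3230e-04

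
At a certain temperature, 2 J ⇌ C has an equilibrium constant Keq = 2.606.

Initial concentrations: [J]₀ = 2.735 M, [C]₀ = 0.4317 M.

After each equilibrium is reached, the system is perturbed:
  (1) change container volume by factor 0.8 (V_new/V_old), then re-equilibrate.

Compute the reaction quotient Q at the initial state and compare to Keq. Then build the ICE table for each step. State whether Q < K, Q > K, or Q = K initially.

Q₀ = 0.05771; Q < K (proceeds forward)

Q₀ = 0.05771 vs Keq = 2.606 ⇒ Q<K, forward
Step 1:
                    J           C
  init          2.735      0.4317
  Δ            -1.995      0.9973
  eq           0.7405       1.429
  solve Keq expr → x = 0.9973; check Q = 2.606
Then change container volume by factor 0.8 (V_new/V_old).
Step 2:
                    J           C
  init         0.9256       1.786
  Δ          -0.08763     0.04381
  eq            0.838        1.83
  solve Keq expr → x = 0.04381; check Q = 2.606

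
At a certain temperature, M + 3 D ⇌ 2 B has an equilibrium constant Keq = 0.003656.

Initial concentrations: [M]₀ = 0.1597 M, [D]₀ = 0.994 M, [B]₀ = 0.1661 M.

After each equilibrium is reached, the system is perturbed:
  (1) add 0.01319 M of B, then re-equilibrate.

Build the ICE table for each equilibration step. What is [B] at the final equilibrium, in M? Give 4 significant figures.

Q₀ = 0.1759 vs Keq = 0.003656 ⇒ Q>K, reverse
Step 1:
                   M          D          B
  Initial     0.1597      0.994     0.1661
  Change     0.06452     0.1936     -0.129
  Equil       0.2242      1.188    0.03705
  solve Keq expr → x = -0.06452; check Q = 0.003656
Then add 0.01319 M of B.
Step 2:
                   M          D          B
  Initial     0.2242      1.188    0.05024
  Change    0.005928    0.01779   -0.01186
  Equil       0.2302      1.205    0.03839
  solve Keq expr → x = -0.005928; check Q = 0.003656

[B]_eq = 0.03839 M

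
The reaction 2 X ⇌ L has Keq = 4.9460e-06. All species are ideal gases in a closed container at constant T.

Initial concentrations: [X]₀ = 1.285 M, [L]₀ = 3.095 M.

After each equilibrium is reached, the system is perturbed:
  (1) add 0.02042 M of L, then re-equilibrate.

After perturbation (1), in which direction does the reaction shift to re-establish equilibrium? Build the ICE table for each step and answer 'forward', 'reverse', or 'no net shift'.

Q₀ = 1.874 vs Keq = 4.9460e-06 ⇒ Q>K, reverse
Step 1:
                    X           L
  I             1.285       3.095
  C             6.189      -3.095
  E             7.474  2.7632e-04
  solve Keq expr → x = -3.095; check Q = 4.9460e-06
Then add 0.02042 M of L.
Step 2:
                    X           L
  I             7.474      0.0207
  C           0.04083    -0.02042
  E             7.515  2.7935e-04
  solve Keq expr → x = -0.02042; check Q = 4.9460e-06

Direction: reverse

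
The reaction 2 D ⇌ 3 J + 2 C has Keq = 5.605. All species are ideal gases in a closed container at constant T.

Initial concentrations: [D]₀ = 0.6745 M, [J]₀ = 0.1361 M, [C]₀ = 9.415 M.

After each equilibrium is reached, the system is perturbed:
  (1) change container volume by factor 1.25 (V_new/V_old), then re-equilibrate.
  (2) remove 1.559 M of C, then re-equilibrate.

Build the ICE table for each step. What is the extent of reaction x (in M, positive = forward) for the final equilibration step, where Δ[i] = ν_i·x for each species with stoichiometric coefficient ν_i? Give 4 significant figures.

x = 0.01081 M

Q₀ = 0.4912 vs Keq = 5.605 ⇒ Q<K, forward
Step 1:
                   D          J          C
  init        0.6745     0.1361      9.415
  Δ         -0.09308     0.1396    0.09308
  eq          0.5814     0.2757      9.508
  solve Keq expr → x = 0.04654; check Q = 5.605
Then change container volume by factor 1.25 (V_new/V_old).
Step 2:
                   D          J          C
  init        0.4651     0.2206      7.606
  Δ         -0.02868    0.04303    0.02868
  eq          0.4365     0.2636      7.635
  solve Keq expr → x = 0.01434; check Q = 5.605
Then remove 1.559 M of C.
Step 3:
                   D          J          C
  init        0.4365     0.2636      6.076
  Δ         -0.02162    0.03243    0.02162
  eq          0.4148      0.296      6.098
  solve Keq expr → x = 0.01081; check Q = 5.605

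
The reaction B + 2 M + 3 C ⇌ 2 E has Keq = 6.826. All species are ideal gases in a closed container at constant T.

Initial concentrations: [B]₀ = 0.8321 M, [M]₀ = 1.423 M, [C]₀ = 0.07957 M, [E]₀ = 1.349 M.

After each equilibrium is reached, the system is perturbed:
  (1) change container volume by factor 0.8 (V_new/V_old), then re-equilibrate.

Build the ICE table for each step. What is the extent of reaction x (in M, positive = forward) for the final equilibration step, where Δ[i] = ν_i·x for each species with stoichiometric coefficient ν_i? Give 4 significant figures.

x = 0.03574 M

Q₀ = 2144 vs Keq = 6.826 ⇒ Q>K, reverse
Step 1:
                    B           M           C           E
  I            0.8321       1.423     0.07957       1.349
  C            0.1123      0.2246      0.3369     -0.2246
  E            0.9444       1.648      0.4165       1.124
  solve Keq expr → x = -0.1123; check Q = 6.826
Then change container volume by factor 0.8 (V_new/V_old).
Step 2:
                    B           M           C           E
  I             1.181        2.06      0.5206       1.405
  C          -0.03574    -0.07149     -0.1072     0.07149
  E             1.145       1.988      0.4134       1.477
  solve Keq expr → x = 0.03574; check Q = 6.826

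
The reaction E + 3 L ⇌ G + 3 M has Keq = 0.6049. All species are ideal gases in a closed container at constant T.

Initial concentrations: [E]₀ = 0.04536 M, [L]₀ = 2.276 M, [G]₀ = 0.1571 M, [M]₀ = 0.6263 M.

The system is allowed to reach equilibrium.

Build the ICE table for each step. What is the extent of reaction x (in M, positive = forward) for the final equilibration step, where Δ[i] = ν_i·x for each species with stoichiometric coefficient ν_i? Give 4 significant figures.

Q₀ = 0.07217 vs Keq = 0.6049 ⇒ Q<K, forward
Step 1:
                    E           L           G           M
  Initial     0.04536       2.276      0.1571      0.6263
  Change     -0.03359     -0.1008     0.03359      0.1008
  Equil       0.01177       2.175      0.1907      0.7271
  solve Keq expr → x = 0.03359; check Q = 0.6049

x = 0.03359 M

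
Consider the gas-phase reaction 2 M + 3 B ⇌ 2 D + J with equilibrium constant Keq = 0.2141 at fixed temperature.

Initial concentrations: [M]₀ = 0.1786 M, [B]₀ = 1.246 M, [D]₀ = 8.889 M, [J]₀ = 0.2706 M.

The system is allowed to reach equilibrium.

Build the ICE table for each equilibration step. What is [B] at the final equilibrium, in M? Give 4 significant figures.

Q₀ = 346.5 vs Keq = 0.2141 ⇒ Q>K, reverse
Step 1:
                    M           B           D           J
  init         0.1786       1.246       8.889      0.2706
  Δ            0.5168      0.7752     -0.5168     -0.2584
  eq           0.6954       2.021       8.372      0.0122
  solve Keq expr → x = -0.2584; check Q = 0.2141

[B]_eq = 2.021 M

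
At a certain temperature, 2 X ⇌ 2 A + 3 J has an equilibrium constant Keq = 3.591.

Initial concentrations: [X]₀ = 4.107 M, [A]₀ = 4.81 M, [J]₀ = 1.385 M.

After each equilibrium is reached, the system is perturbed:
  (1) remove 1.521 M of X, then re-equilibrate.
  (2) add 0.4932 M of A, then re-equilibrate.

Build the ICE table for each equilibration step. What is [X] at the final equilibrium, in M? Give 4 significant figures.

Q₀ = 3.644 vs Keq = 3.591 ⇒ Q>K, reverse
Step 1:
                    X           A           J
  init          4.107        4.81       1.385
  Δ           0.00353    -0.00353   -0.005295
  eq            4.111       4.806        1.38
  solve Keq expr → x = -0.001765; check Q = 3.591
Then remove 1.521 M of X.
Step 2:
                    X           A           J
  init           2.59       4.806        1.38
  Δ            0.1915     -0.1915     -0.2872
  eq            2.781       4.615       1.093
  solve Keq expr → x = -0.09573; check Q = 3.591
Then add 0.4932 M of A.
Step 3:
                    X           A           J
  init          2.781       5.108       1.093
  Δ           0.03804    -0.03804    -0.05707
  eq            2.819        5.07       1.035
  solve Keq expr → x = -0.01902; check Q = 3.591

[X]_eq = 2.819 M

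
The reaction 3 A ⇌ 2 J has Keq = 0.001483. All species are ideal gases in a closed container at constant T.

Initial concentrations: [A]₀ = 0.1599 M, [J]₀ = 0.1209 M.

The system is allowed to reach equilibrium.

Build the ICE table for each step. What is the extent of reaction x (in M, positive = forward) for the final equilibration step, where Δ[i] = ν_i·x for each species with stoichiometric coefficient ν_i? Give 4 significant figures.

Q₀ = 3.575 vs Keq = 0.001483 ⇒ Q>K, reverse
Step 1:
                   A          J
  Initial     0.1599     0.1209
  Change      0.1704    -0.1136
  Equil       0.3303    0.00731
  solve Keq expr → x = -0.0568; check Q = 0.001483

x = -0.0568 M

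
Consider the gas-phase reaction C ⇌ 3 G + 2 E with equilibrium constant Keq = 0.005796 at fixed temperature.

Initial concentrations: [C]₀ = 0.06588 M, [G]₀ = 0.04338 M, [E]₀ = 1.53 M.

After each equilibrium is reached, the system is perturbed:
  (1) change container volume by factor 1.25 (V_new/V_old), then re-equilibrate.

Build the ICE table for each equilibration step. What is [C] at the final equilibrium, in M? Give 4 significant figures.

[C]_eq = 0.0457 M

Q₀ = 0.002901 vs Keq = 0.005796 ⇒ Q<K, forward
Step 1:
                   C          G          E
  init       0.06588    0.04338       1.53
  Δ        -0.003383    0.01015   0.006766
  eq          0.0625    0.05353      1.537
  solve Keq expr → x = 0.003383; check Q = 0.005796
Then change container volume by factor 1.25 (V_new/V_old).
Step 2:
                   C          G          E
  init          0.05    0.04282      1.229
  Δ        -0.004293    0.01288   0.008587
  eq          0.0457     0.0557      1.238
  solve Keq expr → x = 0.004293; check Q = 0.005796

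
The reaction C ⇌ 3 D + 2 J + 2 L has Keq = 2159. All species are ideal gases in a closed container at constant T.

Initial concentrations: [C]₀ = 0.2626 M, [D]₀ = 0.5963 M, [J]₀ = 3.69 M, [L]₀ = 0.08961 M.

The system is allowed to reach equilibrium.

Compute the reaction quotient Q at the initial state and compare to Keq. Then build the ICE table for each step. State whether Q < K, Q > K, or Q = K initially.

Q₀ = 0.08828; Q < K (proceeds forward)

Q₀ = 0.08828 vs Keq = 2159 ⇒ Q<K, forward
Step 1:
                  C         D         J         L
  init       0.2626    0.5963      3.69   0.08961
  Δ         -0.2552    0.7655    0.5103    0.5103
  eq       0.007429     1.362       4.2       0.6
  solve Keq expr → x = 0.2552; check Q = 2159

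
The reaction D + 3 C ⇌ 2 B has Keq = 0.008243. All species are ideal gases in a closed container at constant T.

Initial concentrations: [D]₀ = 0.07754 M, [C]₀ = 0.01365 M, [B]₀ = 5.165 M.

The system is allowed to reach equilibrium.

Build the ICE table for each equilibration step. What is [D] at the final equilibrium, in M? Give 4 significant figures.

Q₀ = 1.3527e+08 vs Keq = 0.008243 ⇒ Q>K, reverse
Step 1:
                  D         C         B
  Initial   0.07754   0.01365     5.165
  Change      1.799     5.398    -3.599
  Equil       1.877     5.412     1.566
  solve Keq expr → x = -1.799; check Q = 0.008243

[D]_eq = 1.877 M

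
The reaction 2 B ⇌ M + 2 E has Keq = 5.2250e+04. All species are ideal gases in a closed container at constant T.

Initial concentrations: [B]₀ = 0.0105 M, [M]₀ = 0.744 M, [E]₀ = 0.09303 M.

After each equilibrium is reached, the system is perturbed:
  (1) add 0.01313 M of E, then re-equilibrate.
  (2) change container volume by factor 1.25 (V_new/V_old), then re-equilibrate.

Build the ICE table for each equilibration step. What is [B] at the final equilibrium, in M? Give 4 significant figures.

Q₀ = 58.4 vs Keq = 5.2250e+04 ⇒ Q<K, forward
Step 1:
                   B          M          E
  init        0.0105      0.744    0.09303
  Δ         -0.01011   0.005055    0.01011
  eq      3.9052e-04     0.7491     0.1031
  solve Keq expr → x = 0.005055; check Q = 5.2250e+04
Then add 0.01313 M of E.
Step 2:
                   B          M          E
  init    3.9052e-04     0.7491     0.1163
  Δ       4.9519e-05 -2.4760e-05 -4.9519e-05
  eq      4.4003e-04      0.749     0.1162
  solve Keq expr → x = -2.4760e-05; check Q = 5.2250e+04
Then change container volume by factor 1.25 (V_new/V_old).
Step 3:
                   B          M          E
  init    3.5203e-04     0.5992    0.09298
  Δ       -3.7034e-05 1.8517e-05 3.7034e-05
  eq      3.1499e-04     0.5992    0.09301
  solve Keq expr → x = 1.8517e-05; check Q = 5.2250e+04

[B]_eq = 3.1499e-04 M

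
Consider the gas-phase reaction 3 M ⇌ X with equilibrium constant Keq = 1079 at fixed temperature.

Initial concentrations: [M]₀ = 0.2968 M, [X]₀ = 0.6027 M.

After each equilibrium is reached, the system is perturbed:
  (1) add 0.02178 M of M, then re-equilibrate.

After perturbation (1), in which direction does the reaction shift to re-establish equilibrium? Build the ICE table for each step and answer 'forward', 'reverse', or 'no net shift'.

Q₀ = 23.05 vs Keq = 1079 ⇒ Q<K, forward
Step 1:
                   M          X
  I           0.2968     0.6027
  C          -0.2114    0.07045
  E          0.08545     0.6732
  solve Keq expr → x = 0.07045; check Q = 1079
Then add 0.02178 M of M.
Step 2:
                   M          X
  I           0.1072     0.6732
  C         -0.02148   0.007159
  E          0.08575     0.6803
  solve Keq expr → x = 0.007159; check Q = 1079

Direction: forward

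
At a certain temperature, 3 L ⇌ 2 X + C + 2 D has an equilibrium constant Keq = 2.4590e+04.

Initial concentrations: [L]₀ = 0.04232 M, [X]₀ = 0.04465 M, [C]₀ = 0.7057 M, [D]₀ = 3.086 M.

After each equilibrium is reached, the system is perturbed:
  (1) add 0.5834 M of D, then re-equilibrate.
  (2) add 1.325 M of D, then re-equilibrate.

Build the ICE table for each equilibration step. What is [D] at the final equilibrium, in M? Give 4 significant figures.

Q₀ = 176.8 vs Keq = 2.4590e+04 ⇒ Q<K, forward
Step 1:
                  L         X         C         D
  I         0.04232   0.04465    0.7057     3.086
  C        -0.03165    0.0211   0.01055    0.0211
  E         0.01067   0.06575    0.7162     3.107
  solve Keq expr → x = 0.01055; check Q = 2.4590e+04
Then add 0.5834 M of D.
Step 2:
                  L         X         C         D
  I         0.01067   0.06575    0.7162      3.69
  C        0.001196 -7.9757e-04 -3.9879e-04 -7.9757e-04
  E         0.01187   0.06495    0.7159      3.69
  solve Keq expr → x = -3.9879e-04; check Q = 2.4590e+04
Then add 1.325 M of D.
Step 3:
                  L         X         C         D
  I         0.01187   0.06495    0.7159     5.015
  C        0.002441 -0.001627 -8.1370e-04 -0.001627
  E         0.01431   0.06332     0.715     5.013
  solve Keq expr → x = -8.1370e-04; check Q = 2.4590e+04

[D]_eq = 5.013 M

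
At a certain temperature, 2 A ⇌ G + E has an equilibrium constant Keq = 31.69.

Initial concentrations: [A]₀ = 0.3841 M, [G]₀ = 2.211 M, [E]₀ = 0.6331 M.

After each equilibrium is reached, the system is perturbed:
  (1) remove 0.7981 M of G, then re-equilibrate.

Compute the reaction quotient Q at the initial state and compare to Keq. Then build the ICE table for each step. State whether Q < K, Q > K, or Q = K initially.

Q₀ = 9.488 vs Keq = 31.69 ⇒ Q<K, forward
Step 1:
                    A           G           E
  init         0.3841       2.211      0.6331
  Δ           -0.1573     0.07866     0.07866
  eq           0.2268        2.29      0.7118
  solve Keq expr → x = 0.07866; check Q = 31.69
Then remove 0.7981 M of G.
Step 2:
                    A           G           E
  init         0.2268       1.492      0.7118
  Δ          -0.03995     0.01998     0.01998
  eq           0.1868       1.512      0.7317
  solve Keq expr → x = 0.01998; check Q = 31.69

Q₀ = 9.488; Q < K (proceeds forward)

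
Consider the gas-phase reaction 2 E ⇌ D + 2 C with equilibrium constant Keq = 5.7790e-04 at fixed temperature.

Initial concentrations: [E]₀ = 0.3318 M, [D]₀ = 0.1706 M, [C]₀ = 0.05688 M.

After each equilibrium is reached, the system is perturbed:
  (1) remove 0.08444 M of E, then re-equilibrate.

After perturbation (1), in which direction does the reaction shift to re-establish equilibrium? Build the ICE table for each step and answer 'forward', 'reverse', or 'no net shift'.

Q₀ = 0.005014 vs Keq = 5.7790e-04 ⇒ Q>K, reverse
Step 1:
                    E           D           C
  I            0.3318      0.1706     0.05688
  C            0.0344     -0.0172     -0.0344
  E            0.3662      0.1534     0.02248
  solve Keq expr → x = -0.0172; check Q = 5.7790e-04
Then remove 0.08444 M of E.
Step 2:
                    E           D           C
  I            0.2818      0.1534     0.02248
  C          0.004753   -0.002377   -0.004753
  E            0.2865       0.151     0.01772
  solve Keq expr → x = -0.002377; check Q = 5.7790e-04

Direction: reverse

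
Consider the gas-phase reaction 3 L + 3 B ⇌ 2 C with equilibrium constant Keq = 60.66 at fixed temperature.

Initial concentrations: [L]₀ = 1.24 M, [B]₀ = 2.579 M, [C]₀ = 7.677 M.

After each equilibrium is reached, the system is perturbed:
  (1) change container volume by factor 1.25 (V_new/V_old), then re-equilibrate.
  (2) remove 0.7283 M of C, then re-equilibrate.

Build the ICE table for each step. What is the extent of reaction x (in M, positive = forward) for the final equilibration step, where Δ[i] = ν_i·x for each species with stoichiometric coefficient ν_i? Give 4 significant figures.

x = 0.01029 M

Q₀ = 1.802 vs Keq = 60.66 ⇒ Q<K, forward
Step 1:
                  L         B         C
  I            1.24     2.579     7.677
  C         -0.6937   -0.6937    0.4625
  E          0.5463     1.885     8.139
  solve Keq expr → x = 0.2312; check Q = 60.66
Then change container volume by factor 1.25 (V_new/V_old).
Step 2:
                  L         B         C
  I           0.437     1.508     6.512
  C           0.108     0.108  -0.07203
  E           0.545     1.616      6.44
  solve Keq expr → x = -0.03601; check Q = 60.66
Then remove 0.7283 M of C.
Step 3:
                  L         B         C
  I           0.545     1.616     5.711
  C        -0.03088  -0.03088   0.02059
  E          0.5142     1.585     5.732
  solve Keq expr → x = 0.01029; check Q = 60.66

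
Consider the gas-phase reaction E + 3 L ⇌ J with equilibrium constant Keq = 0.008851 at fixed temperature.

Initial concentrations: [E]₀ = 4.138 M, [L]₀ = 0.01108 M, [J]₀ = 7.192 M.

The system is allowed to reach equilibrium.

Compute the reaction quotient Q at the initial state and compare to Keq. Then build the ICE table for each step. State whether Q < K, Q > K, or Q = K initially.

Q₀ = 1.2777e+06; Q > K (proceeds reverse)

Q₀ = 1.2777e+06 vs Keq = 0.008851 ⇒ Q>K, reverse
Step 1:
                    E           L           J
  I             4.138     0.01108       7.192
  C             1.595       4.785      -1.595
  E             5.733       4.796       5.597
  solve Keq expr → x = -1.595; check Q = 0.008851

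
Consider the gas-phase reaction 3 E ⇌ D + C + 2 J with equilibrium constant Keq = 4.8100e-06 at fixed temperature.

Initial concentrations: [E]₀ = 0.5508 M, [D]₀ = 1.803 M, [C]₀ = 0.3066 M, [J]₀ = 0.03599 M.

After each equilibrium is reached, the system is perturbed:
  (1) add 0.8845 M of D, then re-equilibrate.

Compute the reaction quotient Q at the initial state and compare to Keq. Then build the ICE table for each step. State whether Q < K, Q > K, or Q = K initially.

Q₀ = 0.004285; Q > K (proceeds reverse)

Q₀ = 0.004285 vs Keq = 4.8100e-06 ⇒ Q>K, reverse
Step 1:
                  E         D         C         J
  init       0.5508     1.803    0.3066   0.03599
  Δ         0.05184  -0.01728  -0.01728  -0.03456
  eq         0.6026     1.786    0.2893  0.001427
  solve Keq expr → x = -0.01728; check Q = 4.8100e-06
Then add 0.8845 M of D.
Step 2:
                  E         D         C         J
  init       0.6026      2.67    0.2893  0.001427
  Δ       3.8806e-04 -1.2935e-04 -1.2935e-04 -2.5871e-04
  eq          0.603      2.67    0.2892  0.001169
  solve Keq expr → x = -1.2935e-04; check Q = 4.8100e-06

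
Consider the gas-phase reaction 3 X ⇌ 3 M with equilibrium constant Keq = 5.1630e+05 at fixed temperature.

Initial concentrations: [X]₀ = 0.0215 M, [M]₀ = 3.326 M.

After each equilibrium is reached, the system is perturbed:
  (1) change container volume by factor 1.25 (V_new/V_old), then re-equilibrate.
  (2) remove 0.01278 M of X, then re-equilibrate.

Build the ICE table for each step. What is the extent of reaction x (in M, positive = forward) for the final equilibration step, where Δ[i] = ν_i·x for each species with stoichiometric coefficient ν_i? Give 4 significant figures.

Q₀ = 3.7021e+06 vs Keq = 5.1630e+05 ⇒ Q>K, reverse
Step 1:
                  X         M
  init       0.0215     3.326
  Δ         0.01971  -0.01971
  eq        0.04121     3.306
  solve Keq expr → x = -0.006571; check Q = 5.1630e+05
Then change container volume by factor 1.25 (V_new/V_old).
Step 2:
                  X         M
  init      0.03297     2.645
  Δ               0         0
  eq        0.03297     2.645
  solve Keq expr → x = 0; check Q = 5.1630e+05
Then remove 0.01278 M of X.
Step 3:
                  X         M
  init      0.02019     2.645
  Δ         0.01262  -0.01262
  eq        0.03281     2.632
  solve Keq expr → x = -0.004208; check Q = 5.1630e+05

x = -0.004208 M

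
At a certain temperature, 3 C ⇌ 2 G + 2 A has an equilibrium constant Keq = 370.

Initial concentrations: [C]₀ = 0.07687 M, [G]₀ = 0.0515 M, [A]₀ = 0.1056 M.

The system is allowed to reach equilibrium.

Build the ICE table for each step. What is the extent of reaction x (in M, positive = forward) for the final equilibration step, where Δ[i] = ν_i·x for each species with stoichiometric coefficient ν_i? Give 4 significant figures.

x = 0.02284 M

Q₀ = 0.06511 vs Keq = 370 ⇒ Q<K, forward
Step 1:
                   C          G          A
  Initial    0.07687     0.0515     0.1056
  Change    -0.06851    0.04567    0.04567
  Equil     0.008359    0.09717     0.1513
  solve Keq expr → x = 0.02284; check Q = 370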